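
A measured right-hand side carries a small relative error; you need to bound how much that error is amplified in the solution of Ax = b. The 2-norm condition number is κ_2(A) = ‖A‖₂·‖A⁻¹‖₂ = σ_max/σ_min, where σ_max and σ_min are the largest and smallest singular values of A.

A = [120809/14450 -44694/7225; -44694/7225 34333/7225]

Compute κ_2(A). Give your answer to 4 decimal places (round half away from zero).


form AᵀA = [903401161/8352100 -169367913/2088025; -169367913/2088025 127052341/2088025] with trace 56464421/334084 and determinant 714025/334084
solving λ² − 56464421/334084·λ + 714025/334084 = 0 gives λ = 169, 4225/334084
σ_max=√169=13, σ_min=√(4225/334084)=(65/578) → κ = 115.6000

115.6000


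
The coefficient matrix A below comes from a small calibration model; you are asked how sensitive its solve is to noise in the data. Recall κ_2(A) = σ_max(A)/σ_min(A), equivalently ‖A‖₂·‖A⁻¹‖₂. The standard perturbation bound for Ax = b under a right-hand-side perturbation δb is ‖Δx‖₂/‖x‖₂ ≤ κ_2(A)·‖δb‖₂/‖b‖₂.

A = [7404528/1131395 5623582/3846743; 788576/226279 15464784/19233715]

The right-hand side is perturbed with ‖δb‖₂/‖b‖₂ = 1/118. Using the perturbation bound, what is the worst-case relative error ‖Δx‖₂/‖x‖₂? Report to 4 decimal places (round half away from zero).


AᵀA = [1716422868224/31220845025 15447669408/1248833801; 15447669408/1248833801 86908296644/31220845025]; tr = 43983686948/761484025, det = 533794816/19037100625
solving λ² − 43983686948/761484025·λ + 533794816/19037100625 = 0 gives λ = 1444/25, 369664/761484025
κ_2(A) = √(λ_max/λ_min) = √((1444/25) / (369664/761484025)) = 344.9375
perturbation bound = 344.9375·1/118 = 2.9232

2.9232


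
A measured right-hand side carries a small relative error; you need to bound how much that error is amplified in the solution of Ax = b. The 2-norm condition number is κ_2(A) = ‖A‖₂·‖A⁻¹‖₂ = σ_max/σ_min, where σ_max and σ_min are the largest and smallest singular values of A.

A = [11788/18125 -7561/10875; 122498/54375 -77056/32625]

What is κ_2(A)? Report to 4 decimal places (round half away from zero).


382.5000

form AᵀA = [26010196/4730625 -16386188/2838375; -16386188/2838375 10323433/1703025] with trace 585229/50625 and determinant 1156/1265625
char-poly roots: 289/25 and 4/50625
κ_2(A) = √(λ_max/λ_min) = √((289/25) / (4/50625)) = 382.5000


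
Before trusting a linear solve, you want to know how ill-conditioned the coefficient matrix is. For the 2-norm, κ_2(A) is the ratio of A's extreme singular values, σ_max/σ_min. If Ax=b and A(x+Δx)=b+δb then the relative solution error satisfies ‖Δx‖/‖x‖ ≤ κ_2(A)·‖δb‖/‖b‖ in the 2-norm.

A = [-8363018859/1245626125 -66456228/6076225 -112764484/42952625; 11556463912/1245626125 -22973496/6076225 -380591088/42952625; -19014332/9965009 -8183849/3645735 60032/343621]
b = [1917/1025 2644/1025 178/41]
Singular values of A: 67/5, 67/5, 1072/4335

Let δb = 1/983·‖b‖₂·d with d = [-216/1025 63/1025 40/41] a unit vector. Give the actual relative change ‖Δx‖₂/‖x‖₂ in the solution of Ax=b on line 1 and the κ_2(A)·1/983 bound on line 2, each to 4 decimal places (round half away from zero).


0.0014
0.0551

largest singular value 67/5, smallest 1072/4335
κ = σ_max/σ_min = (67/5)/(1072/4335) = 54.1875
κ_2(A)·‖δb‖/‖b‖ = 0.0551
solve Ax = b  →  x = [8.0925 -7.9133 11.5588]
2-norm of b is 5.3852; of x, 16.1776
Δx = A⁻¹·δb where δb = 1/983·5.3852·d; ‖Δx‖ = 0.0222
relative error = 0.0014
tightness: 0.0014 against a bound of 0.0551 (unrounded ratio ≈ 0.0248)


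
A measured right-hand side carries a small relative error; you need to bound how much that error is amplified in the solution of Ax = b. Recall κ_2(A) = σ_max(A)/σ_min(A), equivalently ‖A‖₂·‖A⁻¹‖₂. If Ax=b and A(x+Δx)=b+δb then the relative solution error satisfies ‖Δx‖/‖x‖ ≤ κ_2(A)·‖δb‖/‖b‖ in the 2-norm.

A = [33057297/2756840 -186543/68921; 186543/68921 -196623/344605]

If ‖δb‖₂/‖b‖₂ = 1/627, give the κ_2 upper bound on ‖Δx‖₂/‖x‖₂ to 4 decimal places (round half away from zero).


0.5231

AᵀA = [683201755089/4521217600 -3842972343/113030440; -3842972343/113030440 540522234/70644025]; tr = 85400973/537920, det = 15752961/67240000
solving λ² − 85400973/537920·λ + 15752961/67240000 = 0 gives λ = 3969/25, 3969/2689600
κ = σ_max/σ_min = (63/5)/(63/1640) = 328.0000
bound on ‖Δx‖/‖x‖: κ·ε = 328.0000·1/627 = 0.5231


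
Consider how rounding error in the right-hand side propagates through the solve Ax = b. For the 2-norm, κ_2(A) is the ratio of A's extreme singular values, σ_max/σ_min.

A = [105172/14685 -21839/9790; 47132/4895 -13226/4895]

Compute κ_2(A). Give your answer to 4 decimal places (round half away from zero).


73.4250

M = AᵀA = [1242159136/8625969 -120741166/2875323; -120741166/2875323 47066009/3833764]. tr(M)=5392230625/34503876, det(M)=39062500/8625969
char-poly roots: 625/4 and 250000/8625969
κ_2(A) = √(λ_max/λ_min) = √((625/4) / (250000/8625969)) = 73.4250


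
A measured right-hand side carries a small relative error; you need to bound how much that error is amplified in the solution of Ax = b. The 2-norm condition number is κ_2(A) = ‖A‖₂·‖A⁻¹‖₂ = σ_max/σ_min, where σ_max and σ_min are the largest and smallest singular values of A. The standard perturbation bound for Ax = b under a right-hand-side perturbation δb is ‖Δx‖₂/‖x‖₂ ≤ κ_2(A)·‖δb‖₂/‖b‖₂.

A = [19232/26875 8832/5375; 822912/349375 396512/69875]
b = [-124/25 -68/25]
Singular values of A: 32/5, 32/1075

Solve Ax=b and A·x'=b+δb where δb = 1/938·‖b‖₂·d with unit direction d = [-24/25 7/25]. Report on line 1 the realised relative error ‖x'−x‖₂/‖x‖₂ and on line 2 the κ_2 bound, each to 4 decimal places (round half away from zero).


0.0015
0.2292

from the listed singular values, σ₁ = 32/5, σ_n = 32/1075
κ_2(A) = (32/5) / (32/1075) = 215.0000
κ_2(A)·‖δb‖/‖b‖ = 0.2292
solve Ax = b  →  x = [-124.2788 51.1058]
2-norm of b is 5.6569; of x, 134.3765
δb = ε·‖b‖·d = [-0.0058 0.0017]; solving A·Δx = δb gives ‖Δx‖ = 0.2026
relative error = 0.0015
realised/bound (from unrounded values) ≈ 0.0066


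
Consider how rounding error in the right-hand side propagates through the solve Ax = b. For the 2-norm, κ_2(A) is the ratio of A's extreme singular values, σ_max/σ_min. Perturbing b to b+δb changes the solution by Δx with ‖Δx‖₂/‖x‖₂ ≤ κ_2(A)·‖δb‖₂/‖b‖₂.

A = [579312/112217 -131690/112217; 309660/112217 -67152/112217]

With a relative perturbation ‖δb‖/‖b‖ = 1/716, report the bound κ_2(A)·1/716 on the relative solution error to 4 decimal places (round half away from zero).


0.3373

AᵀA = [1493050896/43573201 -335930400/43573201; -335930400/43573201 75611236/43573201]; tr = 933172/25921, det = 576/25921
eigenvalues of AᵀA: λ = (tr ± √(tr²−4·det))/2 = 36, 16/25921
κ_2(A) = √(λ_max/λ_min) = √(36 / (16/25921)) = 241.5000
κ_2(A)·‖δb‖/‖b‖ = 0.3373


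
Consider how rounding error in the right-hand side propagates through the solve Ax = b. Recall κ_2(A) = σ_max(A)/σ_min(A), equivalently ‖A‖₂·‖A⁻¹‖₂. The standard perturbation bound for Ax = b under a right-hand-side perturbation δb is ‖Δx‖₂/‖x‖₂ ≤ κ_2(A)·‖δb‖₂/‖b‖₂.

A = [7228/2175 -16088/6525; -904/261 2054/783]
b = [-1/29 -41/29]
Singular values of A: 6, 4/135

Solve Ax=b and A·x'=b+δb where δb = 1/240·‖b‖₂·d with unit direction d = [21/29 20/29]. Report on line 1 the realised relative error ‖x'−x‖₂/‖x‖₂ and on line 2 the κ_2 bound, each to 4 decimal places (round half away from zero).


0.0059
0.8438

σ_max = 6, σ_min = 4/135
κ = σ_max/σ_min = 6/(4/135) = 202.5000
bound on ‖Δx‖/‖x‖: κ·ε = 202.5000·1/240 = 0.8438
solve Ax = b  →  x = [-20.1167 -27.1000]
‖b‖₂ = 1.4142 and ‖x‖₂ = 33.7504
with δb = [0.0043 0.0041], A·Δx = δb → ‖Δx‖ = 0.1989
dividing the unrounded norms, ‖Δx‖/‖x‖ = 0.0059
tightness: 0.0059 against a bound of 0.8438 (unrounded ratio ≈ 0.0070)


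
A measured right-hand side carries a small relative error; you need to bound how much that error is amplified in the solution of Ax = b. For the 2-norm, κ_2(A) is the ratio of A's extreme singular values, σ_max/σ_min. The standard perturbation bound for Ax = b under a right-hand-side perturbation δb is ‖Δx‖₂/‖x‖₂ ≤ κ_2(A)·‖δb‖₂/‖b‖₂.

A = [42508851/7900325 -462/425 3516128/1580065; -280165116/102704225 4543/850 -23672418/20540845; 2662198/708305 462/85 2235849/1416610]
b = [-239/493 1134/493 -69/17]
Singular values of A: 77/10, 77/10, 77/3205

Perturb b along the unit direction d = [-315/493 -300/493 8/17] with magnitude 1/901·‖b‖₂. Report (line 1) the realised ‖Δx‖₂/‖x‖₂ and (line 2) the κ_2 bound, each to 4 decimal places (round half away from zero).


from the listed singular values, σ₁ = 77/10, σ_n = 77/3205
κ = σ_max/σ_min = (77/10)/(77/3205) = 320.5000
perturbation bound = 320.5000·1/901 = 0.3557
solve Ax = b  →  x = [47.6194 -0.1558 -115.4346]
‖b‖₂ = 4.6904 and ‖x‖₂ = 124.8710
re-solving with b+δb shifts x by Δx of norm 0.2167
realised ‖Δx‖/‖x‖ = 0.0017
tightness: 0.0017 against a bound of 0.3557 (unrounded ratio ≈ 0.0049)

0.0017
0.3557


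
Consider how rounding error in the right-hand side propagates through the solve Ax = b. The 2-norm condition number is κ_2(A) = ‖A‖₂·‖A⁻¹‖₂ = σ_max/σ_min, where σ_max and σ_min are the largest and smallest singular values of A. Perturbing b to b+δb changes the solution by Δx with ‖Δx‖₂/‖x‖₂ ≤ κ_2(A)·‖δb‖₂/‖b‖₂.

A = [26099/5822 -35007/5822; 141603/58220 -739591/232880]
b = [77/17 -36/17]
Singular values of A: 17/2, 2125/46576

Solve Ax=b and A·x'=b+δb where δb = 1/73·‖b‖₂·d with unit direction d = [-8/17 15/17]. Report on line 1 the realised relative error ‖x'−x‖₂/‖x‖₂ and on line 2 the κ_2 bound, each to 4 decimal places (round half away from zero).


0.0171
2.5521

from the listed singular values, σ₁ = 17/2, σ_n = 2125/46576
κ = σ_max/σ_min = (17/2)/(2125/46576) = 186.3040
perturbation bound = 186.3040·1/73 = 2.5521
solve Ax = b  →  x = [-69.9262 -52.8858]
‖b‖₂ = 5.0000 and ‖x‖₂ = 87.6732
Δx = A⁻¹·δb where δb = 1/73·5.0000·d; ‖Δx‖ = 1.5012
realised ‖Δx‖/‖x‖ = 0.0171
tightness: 0.0171 against a bound of 2.5521 (unrounded ratio ≈ 0.0067)


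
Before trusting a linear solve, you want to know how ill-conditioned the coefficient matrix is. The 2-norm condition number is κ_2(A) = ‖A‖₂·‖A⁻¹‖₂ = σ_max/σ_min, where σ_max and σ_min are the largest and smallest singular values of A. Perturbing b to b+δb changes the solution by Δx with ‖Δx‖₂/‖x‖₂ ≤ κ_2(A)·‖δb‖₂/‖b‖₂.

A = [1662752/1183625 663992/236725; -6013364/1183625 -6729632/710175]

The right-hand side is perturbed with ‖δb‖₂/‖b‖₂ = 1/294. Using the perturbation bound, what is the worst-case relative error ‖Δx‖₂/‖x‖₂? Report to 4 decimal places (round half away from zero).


M = AᵀA = [62280465296/2241549025 70047822208/1344929415; 70047822208/1344929415 78809464384/806957649]. tr(M)=8756957776/69806025, det(M)=2458624/2792241
solving λ² − 8756957776/69806025·λ + 2458624/2792241 = 0 gives λ = 3136/25, 19600/2792241
κ = σ_max/σ_min = (56/5)/(140/1671) = 133.6800
worst-case relative error ≤ 133.6800 × 1/294 = 0.4547

0.4547


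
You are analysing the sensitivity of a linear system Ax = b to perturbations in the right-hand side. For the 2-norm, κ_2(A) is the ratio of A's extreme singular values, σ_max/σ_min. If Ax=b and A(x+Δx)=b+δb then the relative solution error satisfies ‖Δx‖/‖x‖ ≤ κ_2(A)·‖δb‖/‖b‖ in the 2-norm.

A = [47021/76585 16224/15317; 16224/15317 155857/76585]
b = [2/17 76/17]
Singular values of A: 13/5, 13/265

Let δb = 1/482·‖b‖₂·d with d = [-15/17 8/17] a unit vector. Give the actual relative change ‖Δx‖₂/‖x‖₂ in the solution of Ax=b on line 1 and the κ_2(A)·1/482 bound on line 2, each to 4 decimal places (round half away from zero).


from the listed singular values, σ₁ = 13/5, σ_n = 13/265
κ_2(A) = (13/5) / (13/265) = 53.0000
worst-case relative error ≤ 53.0000 × 1/482 = 0.1100
solve Ax = b  →  x = [-35.2489 20.5430]
2-norm of b is 4.4721; of x, 40.7982
Δx = A⁻¹·δb where δb = 1/482·4.4721·d; ‖Δx‖ = 0.1891
dividing the unrounded norms, ‖Δx‖/‖x‖ = 0.0046
so the bound overstates the realised error by a factor of ≈ 23.7192 (computed from the unrounded values)

0.0046
0.1100


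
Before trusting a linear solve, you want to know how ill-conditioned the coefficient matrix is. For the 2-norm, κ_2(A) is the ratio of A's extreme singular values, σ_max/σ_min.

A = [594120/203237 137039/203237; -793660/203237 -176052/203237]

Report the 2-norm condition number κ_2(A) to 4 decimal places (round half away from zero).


247.8500

form AᵀA = [982874770000/41305278169 221143041000/41305278169; 221143041000/41305278169 49773994225/41305278169] with trace 614306225/24571849 and determinant 250000/24571849
solving λ² − 614306225/24571849·λ + 250000/24571849 = 0 gives λ = 25, 10000/24571849
so κ_2 = √(25 / (10000/24571849)) = 247.8500


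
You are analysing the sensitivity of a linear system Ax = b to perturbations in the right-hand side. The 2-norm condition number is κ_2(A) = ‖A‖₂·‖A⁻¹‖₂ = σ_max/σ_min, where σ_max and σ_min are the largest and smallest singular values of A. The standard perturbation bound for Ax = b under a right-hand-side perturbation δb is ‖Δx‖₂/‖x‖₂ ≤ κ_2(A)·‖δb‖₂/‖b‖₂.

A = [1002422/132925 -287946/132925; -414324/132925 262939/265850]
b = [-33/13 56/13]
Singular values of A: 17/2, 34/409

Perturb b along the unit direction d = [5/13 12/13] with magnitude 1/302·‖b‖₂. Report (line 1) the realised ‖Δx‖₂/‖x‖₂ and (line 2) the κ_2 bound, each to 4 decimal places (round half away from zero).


largest singular value 17/2, smallest 34/409
κ = σ_max/σ_min = (17/2)/(34/409) = 102.2500
worst-case relative error ≤ 102.2500 × 1/302 = 0.3386
solve Ax = b  →  x = [9.6529 34.7765]
‖b‖ = 5.0000, ‖x‖ = 36.0913
δb = ε·‖b‖·d = [0.0064 0.0153]; solving A·Δx = δb gives ‖Δx‖ = 0.1992
relative error = 0.0055
tightness: 0.0055 against a bound of 0.3386 (unrounded ratio ≈ 0.0163)

0.0055
0.3386


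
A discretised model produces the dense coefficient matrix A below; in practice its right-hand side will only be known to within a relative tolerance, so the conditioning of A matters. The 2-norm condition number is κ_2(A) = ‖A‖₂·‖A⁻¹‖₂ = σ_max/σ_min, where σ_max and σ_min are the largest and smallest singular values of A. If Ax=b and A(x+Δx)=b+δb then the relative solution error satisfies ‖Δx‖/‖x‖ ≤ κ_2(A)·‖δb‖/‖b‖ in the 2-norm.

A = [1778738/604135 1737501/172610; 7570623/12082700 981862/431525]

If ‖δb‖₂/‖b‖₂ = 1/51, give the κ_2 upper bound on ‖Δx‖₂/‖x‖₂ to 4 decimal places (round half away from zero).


5.7784

AᵀA = [786958882609/86848090000 48174080823/1550858750; 48174080823/1550858750 47191525921/443102500]; tr = 16058396741/138956944, det = 85470025/555827776
λ_max, λ_min = (16058396741/138956944 ± √257860229237881817481/19309032285819136)/2 = 1849/16, 46225/34739236
σ_max=√(1849/16)=(43/4), σ_min=√(46225/34739236)=(215/5894) → κ = 294.7000
κ_2(A)·‖δb‖/‖b‖ = 5.7784


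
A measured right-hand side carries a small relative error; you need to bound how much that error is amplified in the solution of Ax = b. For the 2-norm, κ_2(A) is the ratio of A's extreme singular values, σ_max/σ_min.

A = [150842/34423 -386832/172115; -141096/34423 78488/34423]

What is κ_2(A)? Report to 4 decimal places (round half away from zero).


M = AᵀA = [50726980/1408969 -135222624/7044845; -135222624/7044845 361056064/35224225]. tr(M)=1629230564/35224225, det(M)=21381376/35224225
λ_max, λ_min = (1629230564/35224225 ± √2651379661075623696/1240746026850625)/2 = 1156/25, 18496/1408969
so κ_2 = √((1156/25) / (18496/1408969)) = 59.3500

59.3500


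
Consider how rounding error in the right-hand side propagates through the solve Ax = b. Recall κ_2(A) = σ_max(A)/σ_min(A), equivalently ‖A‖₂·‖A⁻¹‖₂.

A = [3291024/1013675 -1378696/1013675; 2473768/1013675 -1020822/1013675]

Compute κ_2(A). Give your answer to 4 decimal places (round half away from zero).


form AᵀA = [678014683456/41101480225 -56500787376/8220296045; -56500787376/8220296045 117715208644/41101480225] with trace 188338436/9728161 and determinant 14992384/6080100625
char-poly roots: 484/25 and 30976/243204025
σ_max=√(484/25)=(22/5), σ_min=√(30976/243204025)=(176/15595) → κ = 389.8750

389.8750


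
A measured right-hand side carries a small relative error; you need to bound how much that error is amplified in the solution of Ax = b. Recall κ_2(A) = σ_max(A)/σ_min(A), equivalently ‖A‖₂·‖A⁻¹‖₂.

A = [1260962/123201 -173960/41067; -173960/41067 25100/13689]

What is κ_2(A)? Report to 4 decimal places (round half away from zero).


174.9600

form AᵀA = [11020023076/89813529 -1530500080/29937843; -1530500080/29937843 212616400/9979281] with trace 76530004/531441 and determinant 40000/59049
char-poly roots: 144 and 2500/531441
so κ_2 = √(144 / (2500/531441)) = 174.9600


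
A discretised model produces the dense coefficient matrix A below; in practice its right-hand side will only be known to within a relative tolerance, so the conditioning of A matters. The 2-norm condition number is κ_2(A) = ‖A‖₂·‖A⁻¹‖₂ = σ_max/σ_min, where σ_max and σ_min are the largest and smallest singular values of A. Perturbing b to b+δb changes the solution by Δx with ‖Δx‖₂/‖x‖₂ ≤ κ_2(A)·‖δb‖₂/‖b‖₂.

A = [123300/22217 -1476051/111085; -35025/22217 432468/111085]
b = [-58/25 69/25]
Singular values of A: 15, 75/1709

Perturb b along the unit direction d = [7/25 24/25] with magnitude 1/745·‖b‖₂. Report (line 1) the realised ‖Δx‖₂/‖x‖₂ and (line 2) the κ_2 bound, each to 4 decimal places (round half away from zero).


largest singular value 15, smallest 75/1709
κ = σ_max/σ_min = 15/(75/1709) = 341.8000
bound on ‖Δx‖/‖x‖: κ·ε = 341.8000·1/745 = 0.4588
solve Ax = b  →  x = [41.9908 17.7128]
‖b‖ = 3.6056, ‖x‖ = 45.5738
Δx = A⁻¹·δb where δb = 1/745·3.6056·d; ‖Δx‖ = 0.1103
realised ‖Δx‖/‖x‖ = 0.0024
realised/bound (from unrounded values) ≈ 0.0053

0.0024
0.4588


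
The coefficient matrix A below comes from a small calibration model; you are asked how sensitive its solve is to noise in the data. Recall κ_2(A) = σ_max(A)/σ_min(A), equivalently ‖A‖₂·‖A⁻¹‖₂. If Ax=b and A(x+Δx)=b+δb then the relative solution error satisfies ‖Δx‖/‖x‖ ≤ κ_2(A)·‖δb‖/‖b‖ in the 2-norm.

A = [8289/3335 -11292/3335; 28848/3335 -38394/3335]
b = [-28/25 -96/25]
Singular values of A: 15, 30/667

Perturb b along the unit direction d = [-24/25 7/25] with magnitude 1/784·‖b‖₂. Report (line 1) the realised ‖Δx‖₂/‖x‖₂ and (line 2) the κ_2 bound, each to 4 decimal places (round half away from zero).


σ_max = 15, σ_min = 30/667
κ = σ_max/σ_min = 15/(30/667) = 333.5000
worst-case relative error ≤ 333.5000 × 1/784 = 0.4254
solve Ax = b  →  x = [-0.1600 0.2133]
2-norm of b is 4.0000; of x, 0.2667
re-solving with b+δb shifts x by Δx of norm 0.1134
relative error = 0.4254
so the bound is sharp here: realised error equals the bound

0.4254
0.4254


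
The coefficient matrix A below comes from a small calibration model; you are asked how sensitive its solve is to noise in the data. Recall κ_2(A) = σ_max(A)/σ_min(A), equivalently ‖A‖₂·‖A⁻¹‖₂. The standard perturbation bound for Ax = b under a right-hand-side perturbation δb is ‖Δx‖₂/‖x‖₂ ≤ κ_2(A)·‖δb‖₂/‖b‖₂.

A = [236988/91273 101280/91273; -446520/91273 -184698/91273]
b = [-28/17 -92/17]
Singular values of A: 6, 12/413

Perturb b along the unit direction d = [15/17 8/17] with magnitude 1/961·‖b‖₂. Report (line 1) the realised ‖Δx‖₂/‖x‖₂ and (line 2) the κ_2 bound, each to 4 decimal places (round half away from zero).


0.0015
0.2149

from the listed singular values, σ₁ = 6, σ_n = 12/413
κ = σ_max/σ_min = 6/(12/413) = 206.5000
perturbation bound = 206.5000·1/961 = 0.2149
solve Ax = b  →  x = [53.5641 -126.8205]
‖b‖₂ = 5.6569 and ‖x‖₂ = 137.6683
with δb = [0.0052 0.0028], A·Δx = δb → ‖Δx‖ = 0.2026
realised ‖Δx‖/‖x‖ = 0.0015
realised/bound (from unrounded values) ≈ 0.0068


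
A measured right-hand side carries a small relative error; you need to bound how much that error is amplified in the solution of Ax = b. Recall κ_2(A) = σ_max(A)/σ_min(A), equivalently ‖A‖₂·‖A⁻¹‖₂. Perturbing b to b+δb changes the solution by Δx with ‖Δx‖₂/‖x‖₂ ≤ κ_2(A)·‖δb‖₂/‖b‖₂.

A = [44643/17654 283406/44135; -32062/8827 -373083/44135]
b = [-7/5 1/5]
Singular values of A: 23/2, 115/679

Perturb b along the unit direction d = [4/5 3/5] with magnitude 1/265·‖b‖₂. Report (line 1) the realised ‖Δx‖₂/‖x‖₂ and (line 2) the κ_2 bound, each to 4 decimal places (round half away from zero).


σ_max = 23/2, σ_min = 115/679
κ_2(A) = (23/2) / (115/679) = 67.9000
κ_2(A)·‖δb‖/‖b‖ = 0.2562
solve Ax = b  →  x = [5.4167 -2.3512]
‖b‖ = 1.4142, ‖x‖ = 5.9050
with δb = [0.0043 0.0032], A·Δx = δb → ‖Δx‖ = 0.0315
dividing the unrounded norms, ‖Δx‖/‖x‖ = 0.0053
realised/bound (from unrounded values) ≈ 0.0208

0.0053
0.2562


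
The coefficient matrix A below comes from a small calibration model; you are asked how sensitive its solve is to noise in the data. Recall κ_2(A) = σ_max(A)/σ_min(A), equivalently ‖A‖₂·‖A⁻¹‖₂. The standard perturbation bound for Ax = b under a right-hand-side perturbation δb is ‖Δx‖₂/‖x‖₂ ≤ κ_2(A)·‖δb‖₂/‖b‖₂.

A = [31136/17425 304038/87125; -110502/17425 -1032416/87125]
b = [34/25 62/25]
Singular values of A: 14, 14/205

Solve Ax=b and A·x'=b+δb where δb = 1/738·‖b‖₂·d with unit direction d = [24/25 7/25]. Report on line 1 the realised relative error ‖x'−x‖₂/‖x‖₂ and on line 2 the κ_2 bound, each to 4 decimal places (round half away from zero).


0.0019
0.2778

σ_max = 14, σ_min = 14/205
κ = σ_max/σ_min = 14/(14/205) = 205.0000
κ_2(A)·‖δb‖/‖b‖ = 0.2778
solve Ax = b  →  x = [-25.9076 13.6555]
‖b‖ = 2.8284, ‖x‖ = 29.2861
re-solving with b+δb shifts x by Δx of norm 0.0561
realised ‖Δx‖/‖x‖ = 0.0019
so the bound overstates the realised error by a factor of ≈ 144.9586 (computed from the unrounded values)


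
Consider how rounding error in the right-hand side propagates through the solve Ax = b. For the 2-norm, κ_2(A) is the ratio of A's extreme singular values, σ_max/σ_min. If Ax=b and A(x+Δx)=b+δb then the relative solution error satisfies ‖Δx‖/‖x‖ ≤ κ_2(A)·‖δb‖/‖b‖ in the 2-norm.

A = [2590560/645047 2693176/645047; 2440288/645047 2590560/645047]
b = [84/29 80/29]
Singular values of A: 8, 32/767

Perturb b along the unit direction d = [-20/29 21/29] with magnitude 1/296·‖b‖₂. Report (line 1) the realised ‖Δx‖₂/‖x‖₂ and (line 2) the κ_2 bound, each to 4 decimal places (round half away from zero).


0.6478
0.6478

σ_max = 8, σ_min = 32/767
condition number: 8 ÷ (32/767) = 191.7500
bound on ‖Δx‖/‖x‖: κ·ε = 191.7500·1/296 = 0.6478
solve Ax = b  →  x = [0.3448 0.3621]
‖b‖₂ = 4.0000 and ‖x‖₂ = 0.5000
re-solving with b+δb shifts x by Δx of norm 0.3239
realised ‖Δx‖/‖x‖ = 0.6478
tightness: 0.6478 against a bound of 0.6478; the bound is attained (ratio 1)


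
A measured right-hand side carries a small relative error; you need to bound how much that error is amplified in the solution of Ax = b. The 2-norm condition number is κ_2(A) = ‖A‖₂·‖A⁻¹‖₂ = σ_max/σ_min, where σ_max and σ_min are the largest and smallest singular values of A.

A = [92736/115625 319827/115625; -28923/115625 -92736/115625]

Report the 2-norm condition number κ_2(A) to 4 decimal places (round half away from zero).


185.0000

form AᵀA = [15098409/21390625 51746688/21390625; 51746688/21390625 177422841/21390625] with trace 308034/34225 and determinant 81/34225
solving λ² − 308034/34225·λ + 81/34225 = 0 gives λ = 9, 9/34225
κ = σ_max/σ_min = 3/(3/185) = 185.0000


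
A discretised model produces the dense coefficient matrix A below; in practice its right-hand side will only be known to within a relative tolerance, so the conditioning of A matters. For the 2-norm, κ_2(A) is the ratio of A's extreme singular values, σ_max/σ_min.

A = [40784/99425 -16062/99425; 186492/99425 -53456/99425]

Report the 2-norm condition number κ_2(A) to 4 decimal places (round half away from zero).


48.5000

M = AᵀA = [4335824/1176125 -1264032/1176125; -1264032/1176125 370676/1176125]. tr(M)=37652/9409, det(M)=64/9409
solving λ² − 37652/9409·λ + 64/9409 = 0 gives λ = 4, 16/9409
κ = σ_max/σ_min = 2/(4/97) = 48.5000


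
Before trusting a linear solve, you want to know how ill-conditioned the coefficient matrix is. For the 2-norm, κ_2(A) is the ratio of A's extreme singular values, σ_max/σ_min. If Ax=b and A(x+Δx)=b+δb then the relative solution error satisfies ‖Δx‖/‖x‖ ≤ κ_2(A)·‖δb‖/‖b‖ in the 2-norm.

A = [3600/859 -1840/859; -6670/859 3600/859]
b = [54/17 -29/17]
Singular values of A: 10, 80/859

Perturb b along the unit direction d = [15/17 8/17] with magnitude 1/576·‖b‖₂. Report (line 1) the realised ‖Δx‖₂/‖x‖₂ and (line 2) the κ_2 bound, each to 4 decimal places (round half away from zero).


0.0031
0.1864

from the listed singular values, σ₁ = 10, σ_n = 80/859
κ_2(A) = 10 / (80/859) = 107.3750
worst-case relative error ≤ 107.3750 × 1/576 = 0.1864
solve Ax = b  →  x = [10.3706 18.8074]
2-norm of b is 3.6056; of x, 21.4771
re-solving with b+δb shifts x by Δx of norm 0.0672
dividing the unrounded norms, ‖Δx‖/‖x‖ = 0.0031
so the bound overstates the realised error by a factor of ≈ 59.5667 (computed from the unrounded values)


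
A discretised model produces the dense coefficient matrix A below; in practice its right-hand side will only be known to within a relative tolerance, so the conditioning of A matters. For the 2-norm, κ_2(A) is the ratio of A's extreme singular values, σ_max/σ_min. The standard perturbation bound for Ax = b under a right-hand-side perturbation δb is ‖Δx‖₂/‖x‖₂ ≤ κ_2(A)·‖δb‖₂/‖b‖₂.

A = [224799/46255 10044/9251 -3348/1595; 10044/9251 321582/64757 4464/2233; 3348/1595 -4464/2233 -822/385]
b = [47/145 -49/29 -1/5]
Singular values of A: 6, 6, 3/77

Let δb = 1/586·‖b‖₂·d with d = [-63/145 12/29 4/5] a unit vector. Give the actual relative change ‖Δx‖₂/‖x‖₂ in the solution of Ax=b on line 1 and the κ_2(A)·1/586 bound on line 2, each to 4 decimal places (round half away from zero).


0.0030
0.2628

from the listed singular values, σ₁ = 6, σ_n = 3/77
κ = σ_max/σ_min = 6/(3/77) = 154.0000
κ_2(A)·‖δb‖/‖b‖ = 0.2628
solve Ax = b  →  x = [-11.1701 10.4080 -20.6333]
‖b‖₂ = 1.7321 and ‖x‖₂ = 25.6677
re-solving with b+δb shifts x by Δx of norm 0.0759
dividing the unrounded norms, ‖Δx‖/‖x‖ = 0.0030
realised/bound (from unrounded values) ≈ 0.0112


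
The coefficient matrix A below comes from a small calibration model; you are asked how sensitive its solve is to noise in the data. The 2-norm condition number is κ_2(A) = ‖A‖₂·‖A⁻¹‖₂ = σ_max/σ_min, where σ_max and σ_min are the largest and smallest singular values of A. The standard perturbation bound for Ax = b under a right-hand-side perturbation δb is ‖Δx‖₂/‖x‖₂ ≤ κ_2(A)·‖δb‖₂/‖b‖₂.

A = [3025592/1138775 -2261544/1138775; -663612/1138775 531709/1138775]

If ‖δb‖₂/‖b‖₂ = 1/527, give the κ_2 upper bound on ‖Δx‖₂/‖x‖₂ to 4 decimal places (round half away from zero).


AᵀA = [5707666768/771450625 -4280403276/771450625; -4280403276/771450625 3210764857/771450625]; tr = 71347453/6171605, det = 5345344/771450625
solving λ² − 71347453/6171605·λ + 5345344/771450625 = 0 gives λ = 289/25, 18496/30858025
κ_2(A) = √(λ_max/λ_min) = √((289/25) / (18496/30858025)) = 138.8750
bound on ‖Δx‖/‖x‖: κ·ε = 138.8750·1/527 = 0.2635

0.2635


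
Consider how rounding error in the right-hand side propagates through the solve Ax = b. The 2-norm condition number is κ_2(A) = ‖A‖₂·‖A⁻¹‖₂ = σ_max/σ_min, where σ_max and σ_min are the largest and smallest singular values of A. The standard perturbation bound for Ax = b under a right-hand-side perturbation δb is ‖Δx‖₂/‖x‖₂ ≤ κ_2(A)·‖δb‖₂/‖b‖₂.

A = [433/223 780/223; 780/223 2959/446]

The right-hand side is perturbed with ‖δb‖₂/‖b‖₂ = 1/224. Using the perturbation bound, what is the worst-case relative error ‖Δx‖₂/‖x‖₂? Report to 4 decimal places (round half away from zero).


form AᵀA = [795889/49729 1491750/49729; 1491750/49729 11189281/198916] with trace 14372837/198916 and determinant 83521/198916
solving λ² − 14372837/198916·λ + 83521/198916 = 0 gives λ = 289/4, 289/49729
κ_2(A) = √(λ_max/λ_min) = √((289/4) / (289/49729)) = 111.5000
perturbation bound = 111.5000·1/224 = 0.4978

0.4978


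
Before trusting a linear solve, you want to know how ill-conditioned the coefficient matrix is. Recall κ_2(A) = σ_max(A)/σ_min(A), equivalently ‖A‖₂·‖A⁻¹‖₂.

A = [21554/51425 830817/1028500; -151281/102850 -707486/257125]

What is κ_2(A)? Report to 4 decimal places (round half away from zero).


form AᵀA = [39590785/16924996 185572647/42312490; 185572647/42312490 13918143889/1692499600] with trace 61858901/5856400 and determinant 28561/23425600
λ_max, λ_min = (61858901/5856400 ± √3826356368287401/34297420960000)/2 = 169/16, 169/1464100
σ_max=√(169/16)=(13/4), σ_min=√(169/1464100)=(13/1210) → κ = 302.5000

302.5000


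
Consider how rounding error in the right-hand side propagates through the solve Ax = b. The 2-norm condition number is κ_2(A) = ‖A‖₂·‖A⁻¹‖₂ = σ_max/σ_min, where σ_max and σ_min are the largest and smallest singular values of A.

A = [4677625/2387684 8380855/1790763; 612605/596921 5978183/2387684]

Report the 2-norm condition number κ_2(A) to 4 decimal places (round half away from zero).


M = AᵀA = [96486968225/19726764304 43416341920/3698768307; 43416341920/3698768307 5001618464809/177540878736]. tr(M)=17366867393/525268872, det(M)=174900625/16808603904
λ_max, λ_min = (17366867393/525268872 ± √4712446864285873216/4311052935814881)/2 = 529/16, 330625/1050537744
σ_max=√(529/16)=(23/4), σ_min=√(330625/1050537744)=(575/32412) → κ = 324.1200

324.1200


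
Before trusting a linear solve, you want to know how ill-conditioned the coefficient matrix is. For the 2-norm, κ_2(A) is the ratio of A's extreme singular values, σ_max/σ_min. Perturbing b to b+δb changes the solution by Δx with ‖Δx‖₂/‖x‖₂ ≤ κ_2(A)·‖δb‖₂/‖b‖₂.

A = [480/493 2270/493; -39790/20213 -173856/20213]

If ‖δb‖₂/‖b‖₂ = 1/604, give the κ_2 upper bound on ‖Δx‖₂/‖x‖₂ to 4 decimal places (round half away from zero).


form AᵀA = [6818500/1413721 30274560/1413721; 30274560/1413721 134560324/1413721] with trace 84104/841 and determinant 400/841
λ_max, λ_min = (84104/841 ± √7072137216/707281)/2 = 100, 4/841
κ = σ_max/σ_min = 10/(2/29) = 145.0000
worst-case relative error ≤ 145.0000 × 1/604 = 0.2401

0.2401


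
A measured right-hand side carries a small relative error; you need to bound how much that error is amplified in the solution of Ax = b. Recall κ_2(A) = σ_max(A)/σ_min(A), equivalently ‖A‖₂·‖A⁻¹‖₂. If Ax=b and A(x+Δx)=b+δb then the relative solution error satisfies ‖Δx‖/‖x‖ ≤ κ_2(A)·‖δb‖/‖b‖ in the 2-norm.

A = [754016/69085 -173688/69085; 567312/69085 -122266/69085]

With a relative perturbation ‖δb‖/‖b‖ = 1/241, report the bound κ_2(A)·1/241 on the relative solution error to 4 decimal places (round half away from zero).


form AᵀA = [35615321344/190909489 -8013060000/190909489; -8013060000/190909489 1804659844/190909489] with trace 22260548/113569 and determinant 200704/113569
solving λ² − 22260548/113569·λ + 200704/113569 = 0 gives λ = 196, 1024/113569
κ_2(A) = √(λ_max/λ_min) = √(196 / (1024/113569)) = 147.4375
κ_2(A)·‖δb‖/‖b‖ = 0.6118

0.6118


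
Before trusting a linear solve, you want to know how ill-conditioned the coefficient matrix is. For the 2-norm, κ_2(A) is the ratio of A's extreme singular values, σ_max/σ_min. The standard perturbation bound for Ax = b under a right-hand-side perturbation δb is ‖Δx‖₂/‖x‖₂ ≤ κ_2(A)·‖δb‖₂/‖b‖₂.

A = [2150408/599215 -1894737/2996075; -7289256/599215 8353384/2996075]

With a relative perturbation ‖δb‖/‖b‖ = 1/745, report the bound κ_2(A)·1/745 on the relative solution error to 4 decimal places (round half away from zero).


form AᵀA = [2310300304000/14362344649 -519715296360/14362344649; -519715296360/14362344649 117390484081/14362344649] with trace 1444194401/8543929 and determinant 45697600/8543929
λ_max, λ_min = (1444194401/8543929 ± √2084135719680267201/72998722757041)/2 = 169, 270400/8543929
κ = σ_max/σ_min = 13/(520/2923) = 73.0750
bound on ‖Δx‖/‖x‖: κ·ε = 73.0750·1/745 = 0.0981

0.0981


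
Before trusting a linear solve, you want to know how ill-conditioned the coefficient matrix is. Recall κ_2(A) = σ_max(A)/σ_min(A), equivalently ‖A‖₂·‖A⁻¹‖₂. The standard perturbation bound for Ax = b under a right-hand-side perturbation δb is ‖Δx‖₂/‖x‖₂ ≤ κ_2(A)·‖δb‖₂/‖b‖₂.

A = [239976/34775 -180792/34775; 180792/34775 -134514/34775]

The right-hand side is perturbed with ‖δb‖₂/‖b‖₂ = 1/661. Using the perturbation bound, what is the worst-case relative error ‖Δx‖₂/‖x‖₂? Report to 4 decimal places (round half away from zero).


0.5261

M = AᵀA = [18054845568/241860125 -13540959216/241860125; -13540959216/241860125 10155952692/241860125]. tr(M)=5642159652/48372025, det(M)=136048896/1209300625
eigenvalues of AᵀA: λ = (tr ± √(tr²−4·det))/2 = 2916/25, 46656/48372025
so κ_2 = √((2916/25) / (46656/48372025)) = 347.7500
perturbation bound = 347.7500·1/661 = 0.5261


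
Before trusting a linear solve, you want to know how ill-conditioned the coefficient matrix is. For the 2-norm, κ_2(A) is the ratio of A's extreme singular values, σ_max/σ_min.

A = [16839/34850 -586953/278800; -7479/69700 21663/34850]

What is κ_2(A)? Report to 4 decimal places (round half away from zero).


form AᵀA = [1904229/7772944 -16850835/15545888; -16850835/15545888 599276961/124367104] with trace 374625/73984 and determinant 6561/1183744
eigenvalues of AᵀA: λ = (tr ± √(tr²−4·det))/2 = 81/16, 81/73984
so κ_2 = √((81/16) / (81/73984)) = 68.0000

68.0000


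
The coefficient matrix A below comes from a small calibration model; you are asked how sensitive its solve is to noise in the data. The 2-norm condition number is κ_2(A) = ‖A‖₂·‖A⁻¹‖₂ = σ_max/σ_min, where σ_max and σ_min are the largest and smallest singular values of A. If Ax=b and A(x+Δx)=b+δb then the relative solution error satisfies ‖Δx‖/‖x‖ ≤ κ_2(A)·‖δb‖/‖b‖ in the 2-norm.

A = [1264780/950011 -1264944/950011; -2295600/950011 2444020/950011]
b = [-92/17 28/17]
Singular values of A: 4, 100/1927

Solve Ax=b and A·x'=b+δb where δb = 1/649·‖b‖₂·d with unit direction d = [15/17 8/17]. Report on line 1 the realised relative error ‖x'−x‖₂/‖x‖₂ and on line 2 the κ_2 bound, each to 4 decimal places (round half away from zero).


0.0022
0.1188

from the listed singular values, σ₁ = 4, σ_n = 100/1927
κ = σ_max/σ_min = 4/(100/1927) = 77.0800
perturbation bound = 77.0800·1/649 = 0.1188
solve Ax = b  →  x = [-56.5062 -52.4345]
‖b‖₂ = 5.6569 and ‖x‖₂ = 77.0865
re-solving with b+δb shifts x by Δx of norm 0.1680
dividing the unrounded norms, ‖Δx‖/‖x‖ = 0.0022
tightness: 0.0022 against a bound of 0.1188 (unrounded ratio ≈ 0.0183)


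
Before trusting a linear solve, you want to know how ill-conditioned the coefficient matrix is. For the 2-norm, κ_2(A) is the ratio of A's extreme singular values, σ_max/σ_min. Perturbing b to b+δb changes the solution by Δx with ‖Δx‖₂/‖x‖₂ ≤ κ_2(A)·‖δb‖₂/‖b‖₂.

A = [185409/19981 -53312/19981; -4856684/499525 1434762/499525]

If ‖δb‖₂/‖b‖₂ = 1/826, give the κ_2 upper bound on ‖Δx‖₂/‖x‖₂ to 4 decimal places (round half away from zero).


M = AᵀA = [53594162041/296700625 -15631407288/296700625; -15631407288/296700625 4559926084/296700625]. tr(M)=93046541/474721, det(M)=240100/474721
λ_max, λ_min = (93046541/474721 ± √8657202870016281/225360027841)/2 = 196, 1225/474721
so κ_2 = √(196 / (1225/474721)) = 275.6000
bound on ‖Δx‖/‖x‖: κ·ε = 275.6000·1/826 = 0.3337

0.3337


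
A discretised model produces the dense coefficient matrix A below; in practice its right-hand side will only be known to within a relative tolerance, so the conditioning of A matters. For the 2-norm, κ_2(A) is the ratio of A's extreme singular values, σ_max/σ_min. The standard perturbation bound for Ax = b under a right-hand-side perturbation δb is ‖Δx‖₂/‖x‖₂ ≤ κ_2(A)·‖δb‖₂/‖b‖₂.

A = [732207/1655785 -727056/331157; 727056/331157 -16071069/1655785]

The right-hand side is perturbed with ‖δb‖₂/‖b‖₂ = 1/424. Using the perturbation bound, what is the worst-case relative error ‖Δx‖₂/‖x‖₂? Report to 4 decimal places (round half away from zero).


0.4646

AᵀA = [8180480529/1630948225 -7267651776/326189645; -7267651776/326189645 161507745081/1630948225]; tr = 20188962/194045, det = 6765201/24255625
λ_max, λ_min = (20188962/194045 ± √10188804463193664/941336550625)/2 = 2601/25, 2601/970225
so κ_2 = √((2601/25) / (2601/970225)) = 197.0000
bound on ‖Δx‖/‖x‖: κ·ε = 197.0000·1/424 = 0.4646


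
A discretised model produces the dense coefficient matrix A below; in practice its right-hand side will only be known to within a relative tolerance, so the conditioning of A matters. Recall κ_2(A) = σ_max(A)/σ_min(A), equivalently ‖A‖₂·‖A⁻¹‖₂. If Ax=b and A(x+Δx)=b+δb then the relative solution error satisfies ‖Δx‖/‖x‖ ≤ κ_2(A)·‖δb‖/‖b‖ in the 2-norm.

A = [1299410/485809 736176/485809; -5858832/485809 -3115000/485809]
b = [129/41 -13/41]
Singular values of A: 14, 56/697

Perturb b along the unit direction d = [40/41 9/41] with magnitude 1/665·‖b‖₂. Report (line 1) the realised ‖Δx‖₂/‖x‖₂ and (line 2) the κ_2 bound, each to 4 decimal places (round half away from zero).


0.0016
0.2620

from the listed singular values, σ₁ = 14, σ_n = 56/697
κ = σ_max/σ_min = 14/(56/697) = 174.2500
perturbation bound = 174.2500·1/665 = 0.2620
solve Ax = b  →  x = [-17.5084 32.9800]
‖b‖ = 3.1623, ‖x‖ = 37.3394
re-solving with b+δb shifts x by Δx of norm 0.0592
relative error = 0.0016
tightness: 0.0016 against a bound of 0.2620 (unrounded ratio ≈ 0.0060)


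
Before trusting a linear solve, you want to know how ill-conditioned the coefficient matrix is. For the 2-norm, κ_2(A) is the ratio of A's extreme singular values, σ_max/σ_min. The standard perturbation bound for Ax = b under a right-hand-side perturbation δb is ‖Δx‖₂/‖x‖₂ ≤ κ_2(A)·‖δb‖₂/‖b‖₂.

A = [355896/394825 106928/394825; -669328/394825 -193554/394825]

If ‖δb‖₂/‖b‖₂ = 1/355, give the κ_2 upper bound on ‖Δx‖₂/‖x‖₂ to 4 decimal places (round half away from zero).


0.6542

form AᵀA = [79537984/21576025 23198112/21576025; 23198112/21576025 6767716/21576025] with trace 3452228/863041 and determinant 256/863041
eigenvalues of AᵀA: λ = (tr ± √(tr²−4·det))/2 = 4, 64/863041
σ_max=√4=2, σ_min=√(64/863041)=(8/929) → κ = 232.2500
perturbation bound = 232.2500·1/355 = 0.6542
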